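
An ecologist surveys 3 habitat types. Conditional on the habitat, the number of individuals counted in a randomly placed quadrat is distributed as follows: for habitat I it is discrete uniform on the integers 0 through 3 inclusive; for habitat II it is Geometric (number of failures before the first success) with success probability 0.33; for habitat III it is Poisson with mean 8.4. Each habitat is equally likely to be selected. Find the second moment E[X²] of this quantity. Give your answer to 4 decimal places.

30.9115

For each component E[X²] = Var + (mean)², giving I: 3.5; II: 10.2746; III: 78.96.
Overall E[X²] = 0.333333·3.5 + 0.333333·10.2746 + 0.333333·78.96 = 30.9115.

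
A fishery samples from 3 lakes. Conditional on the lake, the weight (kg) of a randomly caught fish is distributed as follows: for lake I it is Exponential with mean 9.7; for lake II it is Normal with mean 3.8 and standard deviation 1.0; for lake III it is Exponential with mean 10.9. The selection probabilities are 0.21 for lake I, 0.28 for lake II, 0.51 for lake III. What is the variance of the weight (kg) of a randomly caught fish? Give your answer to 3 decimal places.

Per component, I: μ=9.7, E[X²]=188.18; II: μ=3.8, E[X²]=15.44; III: μ=10.9, E[X²]=237.62.
E[X] = 0.21·9.7 + 0.28·3.8 + 0.51·10.9 = 8.66.
E[X²] = 0.21·188.18 + 0.28·15.44 + 0.51·237.62 = 165.027.
Var(X) = E[X²] − (E[X])² = 165.027 − 74.9956 = 90.0316.

90.032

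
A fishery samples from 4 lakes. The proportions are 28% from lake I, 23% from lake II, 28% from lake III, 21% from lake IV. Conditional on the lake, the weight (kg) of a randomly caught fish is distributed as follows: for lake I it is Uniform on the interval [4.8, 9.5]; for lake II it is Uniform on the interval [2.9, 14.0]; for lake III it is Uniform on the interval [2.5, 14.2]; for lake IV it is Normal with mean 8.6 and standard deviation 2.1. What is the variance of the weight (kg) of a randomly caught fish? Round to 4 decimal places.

Per component, I: μ=7.15, E[X²]=52.9633; II: μ=8.45, E[X²]=81.67; III: μ=8.35, E[X²]=81.13; IV: μ=8.6, E[X²]=78.37.
E[X] = 0.28·7.15 + 0.23·8.45 + 0.28·8.35 + 0.21·8.6 = 8.0895.
E[X²] = 0.28·52.9633 + 0.23·81.67 + 0.28·81.13 + 0.21·78.37 = 72.7879.
Var(X) = E[X²] − (E[X])² = 72.7879 − 65.44 = 7.34792.

7.3479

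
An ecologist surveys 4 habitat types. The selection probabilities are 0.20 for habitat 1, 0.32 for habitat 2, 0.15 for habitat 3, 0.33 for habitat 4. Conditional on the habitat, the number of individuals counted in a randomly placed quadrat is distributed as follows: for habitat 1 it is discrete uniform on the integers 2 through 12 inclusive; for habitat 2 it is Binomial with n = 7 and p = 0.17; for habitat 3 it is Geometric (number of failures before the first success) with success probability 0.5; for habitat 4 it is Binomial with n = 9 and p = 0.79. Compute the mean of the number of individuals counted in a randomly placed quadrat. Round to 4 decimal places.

4.2771

Component means — 1: 7; 2: 1.19; 3: 1; 4: 7.11.
E[X] = 0.2·7 + 0.32·1.19 + 0.15·1 + 0.33·7.11 = 4.2771.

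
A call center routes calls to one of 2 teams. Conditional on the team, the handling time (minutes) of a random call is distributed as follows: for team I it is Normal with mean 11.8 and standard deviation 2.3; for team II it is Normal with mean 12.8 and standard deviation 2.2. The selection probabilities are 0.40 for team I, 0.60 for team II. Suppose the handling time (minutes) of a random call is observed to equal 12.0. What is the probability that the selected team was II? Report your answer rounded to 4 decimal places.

Likelihoods f(12.0 | ·): I: 0.172799; II: 0.169736.
Posterior ∝ prior × likelihood. Numerator for II: 0.6·0.169736 = 0.101842.
Normalizing constant: 0.4·0.172799 + 0.6·0.169736 = 0.170961.
P(II | observation) = 0.101842 / 0.170961 = 0.5957.

0.5957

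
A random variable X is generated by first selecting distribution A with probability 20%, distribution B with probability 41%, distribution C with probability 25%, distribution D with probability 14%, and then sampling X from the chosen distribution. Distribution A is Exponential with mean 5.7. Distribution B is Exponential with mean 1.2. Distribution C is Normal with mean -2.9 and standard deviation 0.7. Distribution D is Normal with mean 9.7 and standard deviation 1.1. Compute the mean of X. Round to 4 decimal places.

Component means — A: 5.7; B: 1.2; C: -2.9; D: 9.7.
E[X] = 0.2·5.7 + 0.41·1.2 + 0.25·-2.9 + 0.14·9.7 = 2.265.

2.2650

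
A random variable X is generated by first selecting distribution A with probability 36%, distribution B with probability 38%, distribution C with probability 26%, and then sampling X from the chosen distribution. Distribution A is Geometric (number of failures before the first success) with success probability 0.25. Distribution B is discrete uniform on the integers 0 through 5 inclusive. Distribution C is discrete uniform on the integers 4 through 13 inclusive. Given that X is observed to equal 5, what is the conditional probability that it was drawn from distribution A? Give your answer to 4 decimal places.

Likelihoods P(X=5 | ·): A: 0.0593262; B: 0.166667; C: 0.1.
Posterior ∝ prior × likelihood. Numerator for A: 0.36·0.0593262 = 0.0213574.
Normalizing constant: 0.36·0.0593262 + 0.38·0.166667 + 0.26·0.1 = 0.110691.
P(A | observation) = 0.0213574 / 0.110691 = 0.192947.

0.1929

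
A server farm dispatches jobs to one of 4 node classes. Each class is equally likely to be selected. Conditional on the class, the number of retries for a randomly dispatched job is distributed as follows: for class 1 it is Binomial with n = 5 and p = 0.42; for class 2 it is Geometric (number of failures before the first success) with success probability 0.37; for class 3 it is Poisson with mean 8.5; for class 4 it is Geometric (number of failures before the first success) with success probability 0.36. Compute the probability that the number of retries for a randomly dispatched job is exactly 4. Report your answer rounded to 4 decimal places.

0.0633

Conditional on each class, P(X = 4): 1: 0.0902392; 2: 0.058286; 3: 0.0442549; 4: 0.060398.
By total probability, P(X = 4) = 0.25·0.0902392 + 0.25·0.058286 + 0.25·0.0442549 + 0.25·0.060398 = 0.0632945.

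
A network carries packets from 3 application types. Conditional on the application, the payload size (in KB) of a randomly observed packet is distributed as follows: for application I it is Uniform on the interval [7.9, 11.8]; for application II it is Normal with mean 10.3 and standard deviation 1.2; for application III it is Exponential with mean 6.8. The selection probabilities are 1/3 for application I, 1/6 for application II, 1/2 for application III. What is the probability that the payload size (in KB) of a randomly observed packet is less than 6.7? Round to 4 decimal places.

0.3136

Conditional on each application, P(X < 6.7): I: 0; II: 0.0013499; III: 0.626671.
By total probability, P(X < 6.7) = 0.333333·0 + 0.166667·0.0013499 + 0.5·0.626671 = 0.31356.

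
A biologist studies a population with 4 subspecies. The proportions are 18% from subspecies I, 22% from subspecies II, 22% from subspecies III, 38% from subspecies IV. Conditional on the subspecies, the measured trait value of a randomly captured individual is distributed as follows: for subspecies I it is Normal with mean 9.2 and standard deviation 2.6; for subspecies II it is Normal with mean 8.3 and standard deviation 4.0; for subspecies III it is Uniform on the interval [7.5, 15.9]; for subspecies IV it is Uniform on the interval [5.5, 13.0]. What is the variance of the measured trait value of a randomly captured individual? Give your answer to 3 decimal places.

9.228

Per component, I: μ=9.2, E[X²]=91.4; II: μ=8.3, E[X²]=84.89; III: μ=11.7, E[X²]=142.77; IV: μ=9.25, E[X²]=90.25.
E[X] = 0.18·9.2 + 0.22·8.3 + 0.22·11.7 + 0.38·9.25 = 9.571.
E[X²] = 0.18·91.4 + 0.22·84.89 + 0.22·142.77 + 0.38·90.25 = 100.832.
Var(X) = E[X²] − (E[X])² = 100.832 − 91.604 = 9.22816.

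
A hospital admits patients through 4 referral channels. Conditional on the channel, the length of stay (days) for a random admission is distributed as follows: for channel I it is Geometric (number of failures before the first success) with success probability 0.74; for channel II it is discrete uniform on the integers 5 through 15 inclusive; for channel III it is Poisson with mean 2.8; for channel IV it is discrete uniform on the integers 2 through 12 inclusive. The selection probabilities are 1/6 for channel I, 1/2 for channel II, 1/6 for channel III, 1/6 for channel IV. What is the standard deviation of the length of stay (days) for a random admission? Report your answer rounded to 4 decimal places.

Per component, I: μ=0.351351, E[X²]=0.598247; II: μ=10, E[X²]=110; III: μ=2.8, E[X²]=10.64; IV: μ=7, E[X²]=59.
E[X] = 0.166667·0.351351 + 0.5·10 + 0.166667·2.8 + 0.166667·7 = 6.69189.
E[X²] = 0.166667·0.598247 + 0.5·110 + 0.166667·10.64 + 0.166667·59 = 66.7064.
Var(X) = E[X²] − (E[X])² = 66.7064 − 44.7814 = 21.925.
SD(X) = √21.925 = 4.68241.

4.6824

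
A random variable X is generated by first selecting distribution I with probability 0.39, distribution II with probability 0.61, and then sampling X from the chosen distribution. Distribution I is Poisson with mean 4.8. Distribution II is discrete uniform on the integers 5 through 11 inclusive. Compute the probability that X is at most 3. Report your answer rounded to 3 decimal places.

0.115

Conditional on each component, P(X ≤ 3): I: 0.29423; II: 0.
By total probability, P(X ≤ 3) = 0.39·0.29423 + 0.61·0 = 0.11475.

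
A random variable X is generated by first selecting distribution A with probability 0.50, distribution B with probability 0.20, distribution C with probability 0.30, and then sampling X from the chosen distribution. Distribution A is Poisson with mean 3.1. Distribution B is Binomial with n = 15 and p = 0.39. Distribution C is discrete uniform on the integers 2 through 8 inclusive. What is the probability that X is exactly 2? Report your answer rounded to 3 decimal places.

0.156

Conditional on each component, P(X = 2): A: 0.216461; B: 0.0258587; C: 0.142857.
By total probability, P(X = 2) = 0.5·0.216461 + 0.2·0.0258587 + 0.3·0.142857 = 0.15626.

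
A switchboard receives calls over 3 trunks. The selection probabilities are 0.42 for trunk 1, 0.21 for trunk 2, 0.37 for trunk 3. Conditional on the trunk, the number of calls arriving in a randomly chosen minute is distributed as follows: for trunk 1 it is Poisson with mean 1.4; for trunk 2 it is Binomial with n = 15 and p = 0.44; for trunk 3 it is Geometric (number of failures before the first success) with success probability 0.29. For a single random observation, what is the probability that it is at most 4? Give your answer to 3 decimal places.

0.746

Conditional on each trunk, P(X ≤ 4): 1: 0.985747; 2: 0.136728; 3: 0.819577.
By total probability, P(X ≤ 4) = 0.42·0.985747 + 0.21·0.136728 + 0.37·0.819577 = 0.74597.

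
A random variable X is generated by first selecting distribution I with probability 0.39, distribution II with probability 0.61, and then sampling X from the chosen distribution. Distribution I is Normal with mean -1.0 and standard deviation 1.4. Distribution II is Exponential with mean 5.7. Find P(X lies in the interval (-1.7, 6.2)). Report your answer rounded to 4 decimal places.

0.6741

Conditional on each component, P(-1.7 < X < 6.2): I: 0.691462; II: 0.663016.
By total probability, P(-1.7 < X < 6.2) = 0.39·0.691462 + 0.61·0.663016 = 0.67411.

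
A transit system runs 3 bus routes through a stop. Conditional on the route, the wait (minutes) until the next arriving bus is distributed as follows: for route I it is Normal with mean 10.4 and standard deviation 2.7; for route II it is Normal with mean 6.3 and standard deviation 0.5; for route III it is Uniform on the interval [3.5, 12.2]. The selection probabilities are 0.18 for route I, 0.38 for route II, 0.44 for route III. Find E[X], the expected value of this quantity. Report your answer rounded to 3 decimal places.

7.720

Component means — I: 10.4; II: 6.3; III: 7.85.
E[X] = 0.18·10.4 + 0.38·6.3 + 0.44·7.85 = 7.72.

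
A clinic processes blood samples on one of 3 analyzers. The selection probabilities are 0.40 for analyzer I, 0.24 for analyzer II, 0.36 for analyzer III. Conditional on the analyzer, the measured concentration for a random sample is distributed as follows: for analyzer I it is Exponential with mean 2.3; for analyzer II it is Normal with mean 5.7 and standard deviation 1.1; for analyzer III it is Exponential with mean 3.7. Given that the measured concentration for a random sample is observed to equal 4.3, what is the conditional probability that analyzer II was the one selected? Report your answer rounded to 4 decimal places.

Likelihoods f(4.3 | ·): I: 0.0670394; II: 0.161352; III: 0.084543.
Posterior ∝ prior × likelihood. Numerator for II: 0.24·0.161352 = 0.0387245.
Normalizing constant: 0.4·0.0670394 + 0.24·0.161352 + 0.36·0.084543 = 0.0959758.
P(II | observation) = 0.0387245 / 0.0959758 = 0.403482.

0.4035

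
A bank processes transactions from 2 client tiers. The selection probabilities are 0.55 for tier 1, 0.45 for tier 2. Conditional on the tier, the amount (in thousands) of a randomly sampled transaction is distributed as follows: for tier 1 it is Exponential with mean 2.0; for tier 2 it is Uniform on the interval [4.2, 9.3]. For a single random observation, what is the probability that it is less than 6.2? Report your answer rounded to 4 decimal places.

Conditional on each tier, P(X < 6.2): 1: 0.954951; 2: 0.392157.
By total probability, P(X < 6.2) = 0.55·0.954951 + 0.45·0.392157 = 0.701694.

0.7017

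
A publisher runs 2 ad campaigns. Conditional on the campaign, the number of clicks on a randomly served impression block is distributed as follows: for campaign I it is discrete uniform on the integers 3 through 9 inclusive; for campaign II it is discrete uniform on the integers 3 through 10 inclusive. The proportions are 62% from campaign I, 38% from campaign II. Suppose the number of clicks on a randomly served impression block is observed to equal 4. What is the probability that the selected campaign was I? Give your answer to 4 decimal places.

0.6509

Likelihoods P(X=4 | ·): I: 0.142857; II: 0.125.
Posterior ∝ prior × likelihood. Numerator for I: 0.62·0.142857 = 0.0885714.
Normalizing constant: 0.62·0.142857 + 0.38·0.125 = 0.136071.
P(I | observation) = 0.0885714 / 0.136071 = 0.650919.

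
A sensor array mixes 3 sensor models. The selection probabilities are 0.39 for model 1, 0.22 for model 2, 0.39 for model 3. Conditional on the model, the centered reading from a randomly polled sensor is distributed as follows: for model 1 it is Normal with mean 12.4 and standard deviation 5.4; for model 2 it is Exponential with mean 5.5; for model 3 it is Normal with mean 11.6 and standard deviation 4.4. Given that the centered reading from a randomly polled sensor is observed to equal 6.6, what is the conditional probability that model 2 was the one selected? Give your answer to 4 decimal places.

0.2576

Likelihoods f(6.6 | ·): 1: 0.0414961; 2: 0.0547626; 3: 0.047539.
Posterior ∝ prior × likelihood. Numerator for 2: 0.22·0.0547626 = 0.0120478.
Normalizing constant: 0.39·0.0414961 + 0.22·0.0547626 + 0.39·0.047539 = 0.0467715.
P(2 | observation) = 0.0120478 / 0.0467715 = 0.257588.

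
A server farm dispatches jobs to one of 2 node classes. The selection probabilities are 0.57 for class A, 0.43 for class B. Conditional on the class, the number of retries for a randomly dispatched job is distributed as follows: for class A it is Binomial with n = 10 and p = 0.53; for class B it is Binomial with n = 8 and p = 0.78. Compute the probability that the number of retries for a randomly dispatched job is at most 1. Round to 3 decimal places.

0.004

Conditional on each class, P(X ≤ 1): A: 0.00645738; B: 0.000161136.
By total probability, P(X ≤ 1) = 0.57·0.00645738 + 0.43·0.000161136 = 0.00375.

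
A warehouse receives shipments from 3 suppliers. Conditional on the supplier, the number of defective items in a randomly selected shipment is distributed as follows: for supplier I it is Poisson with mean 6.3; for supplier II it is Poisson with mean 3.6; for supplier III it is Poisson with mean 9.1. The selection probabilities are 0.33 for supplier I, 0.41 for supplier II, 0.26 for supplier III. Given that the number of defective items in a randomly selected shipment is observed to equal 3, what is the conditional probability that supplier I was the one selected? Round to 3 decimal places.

0.218

Likelihoods P(X=3 | ·): I: 0.0765271; II: 0.212469; III: 0.0140247.
Posterior ∝ prior × likelihood. Numerator for I: 0.33·0.0765271 = 0.0252539.
Normalizing constant: 0.33·0.0765271 + 0.41·0.212469 + 0.26·0.0140247 = 0.116013.
P(I | observation) = 0.0252539 / 0.116013 = 0.217682.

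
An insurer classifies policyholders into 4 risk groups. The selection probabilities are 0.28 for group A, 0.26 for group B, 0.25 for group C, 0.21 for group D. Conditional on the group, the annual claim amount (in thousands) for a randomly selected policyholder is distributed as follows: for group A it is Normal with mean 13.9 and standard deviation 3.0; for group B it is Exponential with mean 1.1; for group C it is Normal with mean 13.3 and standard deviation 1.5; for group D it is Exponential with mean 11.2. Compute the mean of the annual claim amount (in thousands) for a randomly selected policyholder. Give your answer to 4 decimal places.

9.8550

Component means — A: 13.9; B: 1.1; C: 13.3; D: 11.2.
E[X] = 0.28·13.9 + 0.26·1.1 + 0.25·13.3 + 0.21·11.2 = 9.855.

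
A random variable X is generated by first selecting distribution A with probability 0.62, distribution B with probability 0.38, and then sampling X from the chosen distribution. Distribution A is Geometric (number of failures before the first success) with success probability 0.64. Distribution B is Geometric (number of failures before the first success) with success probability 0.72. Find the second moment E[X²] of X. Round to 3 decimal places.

For each component E[X²] = Var + (mean)², giving A: 1.19531; B: 0.691358.
Overall E[X²] = 0.62·1.19531 + 0.38·0.691358 = 1.00381.

1.004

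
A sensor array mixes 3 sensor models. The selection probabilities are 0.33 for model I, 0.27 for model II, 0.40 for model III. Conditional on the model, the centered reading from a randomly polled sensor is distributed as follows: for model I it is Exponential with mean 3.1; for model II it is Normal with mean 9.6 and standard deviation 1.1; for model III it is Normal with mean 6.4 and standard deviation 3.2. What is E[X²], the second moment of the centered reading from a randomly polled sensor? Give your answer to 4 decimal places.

For each component E[X²] = Var + (mean)², giving I: 19.22; II: 93.37; III: 51.2.
Overall E[X²] = 0.33·19.22 + 0.27·93.37 + 0.4·51.2 = 52.0325.

52.0325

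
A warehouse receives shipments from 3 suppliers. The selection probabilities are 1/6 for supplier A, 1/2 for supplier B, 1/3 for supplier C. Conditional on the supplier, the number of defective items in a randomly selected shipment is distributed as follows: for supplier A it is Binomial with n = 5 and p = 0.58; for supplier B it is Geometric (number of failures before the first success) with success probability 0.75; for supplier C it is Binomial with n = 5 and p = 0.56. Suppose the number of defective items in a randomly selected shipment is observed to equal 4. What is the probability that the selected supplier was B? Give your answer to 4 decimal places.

Likelihoods P(X=4 | ·): A: 0.237646; B: 0.00292969; C: 0.216359.
Posterior ∝ prior × likelihood. Numerator for B: 0.5·0.00292969 = 0.00146484.
Normalizing constant: 0.166667·0.237646 + 0.5·0.00292969 + 0.333333·0.216359 = 0.113192.
P(B | observation) = 0.00146484 / 0.113192 = 0.0129412.

0.0129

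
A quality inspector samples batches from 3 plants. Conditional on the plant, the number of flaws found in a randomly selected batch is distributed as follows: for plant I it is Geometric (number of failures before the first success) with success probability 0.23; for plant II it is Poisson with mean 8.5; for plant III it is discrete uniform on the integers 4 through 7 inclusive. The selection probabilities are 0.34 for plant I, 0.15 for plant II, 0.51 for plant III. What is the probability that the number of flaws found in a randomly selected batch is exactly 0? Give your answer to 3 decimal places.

Conditional on each plant, P(X = 0): I: 0.23; II: 0.000203468; III: 0.
By total probability, P(X = 0) = 0.34·0.23 + 0.15·0.000203468 + 0.51·0 = 0.0782305.

0.078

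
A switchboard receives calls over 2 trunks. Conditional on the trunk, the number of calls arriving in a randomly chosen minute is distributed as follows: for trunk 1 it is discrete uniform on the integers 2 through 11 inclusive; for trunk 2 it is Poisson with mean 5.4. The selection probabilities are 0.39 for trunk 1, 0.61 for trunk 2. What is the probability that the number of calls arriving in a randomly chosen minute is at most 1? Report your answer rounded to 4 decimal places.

Conditional on each trunk, P(X ≤ 1): 1: 0; 2: 0.0289061.
By total probability, P(X ≤ 1) = 0.39·0 + 0.61·0.0289061 = 0.0176327.

0.0176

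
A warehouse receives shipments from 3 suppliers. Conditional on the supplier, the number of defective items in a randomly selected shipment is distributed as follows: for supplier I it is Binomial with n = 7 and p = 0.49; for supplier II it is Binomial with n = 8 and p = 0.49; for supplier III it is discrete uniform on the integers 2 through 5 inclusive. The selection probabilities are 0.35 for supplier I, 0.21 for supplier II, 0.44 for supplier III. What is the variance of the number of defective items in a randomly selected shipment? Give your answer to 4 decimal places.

Per component, I: μ=3.43, E[X²]=13.5142; II: μ=3.92, E[X²]=17.3656; III: μ=3.5, E[X²]=13.5.
E[X] = 0.35·3.43 + 0.21·3.92 + 0.44·3.5 = 3.5637.
E[X²] = 0.35·13.5142 + 0.21·17.3656 + 0.44·13.5 = 14.3167.
Var(X) = E[X²] − (E[X])² = 14.3167 − 12.7 = 1.61679.

1.6168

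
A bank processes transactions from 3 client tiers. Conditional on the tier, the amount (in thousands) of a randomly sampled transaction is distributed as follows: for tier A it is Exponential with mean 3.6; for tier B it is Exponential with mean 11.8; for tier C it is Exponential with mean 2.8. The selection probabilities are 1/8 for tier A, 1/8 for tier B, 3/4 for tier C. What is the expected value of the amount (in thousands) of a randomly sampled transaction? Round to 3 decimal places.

4.025

Component means — A: 3.6; B: 11.8; C: 2.8.
E[X] = 0.125·3.6 + 0.125·11.8 + 0.75·2.8 = 4.025.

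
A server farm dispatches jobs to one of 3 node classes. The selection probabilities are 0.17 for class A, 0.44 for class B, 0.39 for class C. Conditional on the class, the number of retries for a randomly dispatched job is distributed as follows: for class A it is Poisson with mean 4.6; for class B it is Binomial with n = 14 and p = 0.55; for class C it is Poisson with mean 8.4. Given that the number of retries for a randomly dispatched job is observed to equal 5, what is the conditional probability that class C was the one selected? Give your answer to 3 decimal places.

Likelihoods P(X=5 | ·): A: 0.172526; B: 0.0762413; C: 0.0783685.
Posterior ∝ prior × likelihood. Numerator for C: 0.39·0.0783685 = 0.0305637.
Normalizing constant: 0.17·0.172526 + 0.44·0.0762413 + 0.39·0.0783685 = 0.0934392.
P(C | observation) = 0.0305637 / 0.0934392 = 0.327097.

0.327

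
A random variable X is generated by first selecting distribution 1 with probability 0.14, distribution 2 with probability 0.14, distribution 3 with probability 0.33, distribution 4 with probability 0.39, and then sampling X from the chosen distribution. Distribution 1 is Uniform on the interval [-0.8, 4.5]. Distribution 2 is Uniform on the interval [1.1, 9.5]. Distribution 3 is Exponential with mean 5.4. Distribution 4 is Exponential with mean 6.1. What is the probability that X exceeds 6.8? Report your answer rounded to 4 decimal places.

0.2666

Conditional on each component, P(X > 6.8): 1: 0; 2: 0.321429; 3: 0.283864; 4: 0.327996.
By total probability, P(X > 6.8) = 0.14·0 + 0.14·0.321429 + 0.33·0.283864 + 0.39·0.327996 = 0.266594.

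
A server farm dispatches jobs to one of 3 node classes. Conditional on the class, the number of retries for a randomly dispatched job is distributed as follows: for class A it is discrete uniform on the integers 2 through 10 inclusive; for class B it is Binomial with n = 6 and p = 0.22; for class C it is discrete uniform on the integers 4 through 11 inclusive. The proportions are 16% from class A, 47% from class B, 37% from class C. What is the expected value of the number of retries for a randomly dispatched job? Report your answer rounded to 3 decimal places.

4.355

Component means — A: 6; B: 1.32; C: 7.5.
E[X] = 0.16·6 + 0.47·1.32 + 0.37·7.5 = 4.3554.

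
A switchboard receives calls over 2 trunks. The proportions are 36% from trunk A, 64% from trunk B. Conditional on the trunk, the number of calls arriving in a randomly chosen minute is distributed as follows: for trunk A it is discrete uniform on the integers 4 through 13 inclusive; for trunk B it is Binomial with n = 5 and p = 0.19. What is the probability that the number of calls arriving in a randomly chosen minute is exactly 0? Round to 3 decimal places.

Conditional on each trunk, P(X = 0): A: 0; B: 0.348678.
By total probability, P(X = 0) = 0.36·0 + 0.64·0.348678 = 0.223154.

0.223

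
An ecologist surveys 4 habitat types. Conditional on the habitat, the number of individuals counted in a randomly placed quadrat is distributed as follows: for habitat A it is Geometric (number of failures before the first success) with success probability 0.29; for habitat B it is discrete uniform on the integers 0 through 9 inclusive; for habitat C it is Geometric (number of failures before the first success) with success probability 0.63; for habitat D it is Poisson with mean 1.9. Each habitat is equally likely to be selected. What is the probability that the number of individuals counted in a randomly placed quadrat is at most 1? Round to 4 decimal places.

Conditional on each habitat, P(X ≤ 1): A: 0.4959; B: 0.2; C: 0.8631; D: 0.433749.
By total probability, P(X ≤ 1) = 0.25·0.4959 + 0.25·0.2 + 0.25·0.8631 + 0.25·0.433749 = 0.498187.

0.4982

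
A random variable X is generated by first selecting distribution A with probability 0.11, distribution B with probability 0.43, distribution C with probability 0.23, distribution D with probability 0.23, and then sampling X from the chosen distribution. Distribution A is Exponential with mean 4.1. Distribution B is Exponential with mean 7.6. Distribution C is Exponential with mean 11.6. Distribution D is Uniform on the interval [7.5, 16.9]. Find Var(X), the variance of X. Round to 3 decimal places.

66.685

Per component, A: μ=4.1, E[X²]=33.62; B: μ=7.6, E[X²]=115.52; C: μ=11.6, E[X²]=269.12; D: μ=12.2, E[X²]=156.203.
E[X] = 0.11·4.1 + 0.43·7.6 + 0.23·11.6 + 0.23·12.2 = 9.193.
E[X²] = 0.11·33.62 + 0.43·115.52 + 0.23·269.12 + 0.23·156.203 = 151.196.
Var(X) = E[X²] − (E[X])² = 151.196 − 84.5112 = 66.6849.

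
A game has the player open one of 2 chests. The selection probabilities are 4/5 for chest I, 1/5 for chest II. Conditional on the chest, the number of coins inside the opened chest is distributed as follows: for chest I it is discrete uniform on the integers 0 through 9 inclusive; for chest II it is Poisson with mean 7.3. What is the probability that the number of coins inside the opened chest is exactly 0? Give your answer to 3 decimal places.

Conditional on each chest, P(X = 0): I: 0.1; II: 0.000675539.
By total probability, P(X = 0) = 0.8·0.1 + 0.2·0.000675539 = 0.0801351.

0.080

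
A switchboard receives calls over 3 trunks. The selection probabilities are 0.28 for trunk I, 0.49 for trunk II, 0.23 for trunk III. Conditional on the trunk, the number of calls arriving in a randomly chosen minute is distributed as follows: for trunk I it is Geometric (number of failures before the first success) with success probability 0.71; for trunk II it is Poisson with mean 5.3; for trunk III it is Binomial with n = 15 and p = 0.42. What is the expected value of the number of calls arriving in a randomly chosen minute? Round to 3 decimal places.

Component means — I: 0.408451; II: 5.3; III: 6.3.
E[X] = 0.28·0.408451 + 0.49·5.3 + 0.23·6.3 = 4.16037.

4.160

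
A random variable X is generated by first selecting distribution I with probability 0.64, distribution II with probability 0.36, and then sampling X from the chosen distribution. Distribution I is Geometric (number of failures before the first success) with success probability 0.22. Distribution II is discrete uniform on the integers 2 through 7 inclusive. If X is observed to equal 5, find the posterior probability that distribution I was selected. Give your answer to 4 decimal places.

Likelihoods P(X=5 | ·): I: 0.0635178; II: 0.166667.
Posterior ∝ prior × likelihood. Numerator for I: 0.64·0.0635178 = 0.0406514.
Normalizing constant: 0.64·0.0635178 + 0.36·0.166667 = 0.100651.
P(I | observation) = 0.0406514 / 0.100651 = 0.403883.

0.4039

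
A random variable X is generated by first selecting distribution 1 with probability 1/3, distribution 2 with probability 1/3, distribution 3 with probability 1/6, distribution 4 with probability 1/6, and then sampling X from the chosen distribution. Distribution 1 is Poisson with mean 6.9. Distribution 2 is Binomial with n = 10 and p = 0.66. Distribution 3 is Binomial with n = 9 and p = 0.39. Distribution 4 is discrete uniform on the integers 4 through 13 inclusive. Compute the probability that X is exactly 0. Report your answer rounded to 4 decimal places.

0.0023

Conditional on each component, P(X = 0): 1: 0.00100779; 2: 2.06438e-05; 3: 0.0116941; 4: 0.
By total probability, P(X = 0) = 0.333333·0.00100779 + 0.333333·2.06438e-05 + 0.166667·0.0116941 + 0.166667·0 = 0.00229183.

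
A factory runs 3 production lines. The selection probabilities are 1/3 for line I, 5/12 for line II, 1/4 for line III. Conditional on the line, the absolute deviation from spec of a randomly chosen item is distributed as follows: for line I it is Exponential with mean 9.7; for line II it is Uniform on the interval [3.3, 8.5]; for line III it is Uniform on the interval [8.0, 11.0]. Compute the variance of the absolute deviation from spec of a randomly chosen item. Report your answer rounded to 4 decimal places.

35.8486

Per component, I: μ=9.7, E[X²]=188.18; II: μ=5.9, E[X²]=37.0633; III: μ=9.5, E[X²]=91.
E[X] = 0.333333·9.7 + 0.416667·5.9 + 0.25·9.5 = 8.06667.
E[X²] = 0.333333·188.18 + 0.416667·37.0633 + 0.25·91 = 100.92.
Var(X) = E[X²] − (E[X])² = 100.92 − 65.0711 = 35.8486.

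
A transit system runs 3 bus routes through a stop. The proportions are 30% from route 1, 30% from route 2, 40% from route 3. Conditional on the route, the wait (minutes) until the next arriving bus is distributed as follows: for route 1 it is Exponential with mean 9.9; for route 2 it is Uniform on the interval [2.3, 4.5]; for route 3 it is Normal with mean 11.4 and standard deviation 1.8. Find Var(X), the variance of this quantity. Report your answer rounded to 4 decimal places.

42.5725

Per component, 1: μ=9.9, E[X²]=196.02; 2: μ=3.4, E[X²]=11.9633; 3: μ=11.4, E[X²]=133.2.
E[X] = 0.3·9.9 + 0.3·3.4 + 0.4·11.4 = 8.55.
E[X²] = 0.3·196.02 + 0.3·11.9633 + 0.4·133.2 = 115.675.
Var(X) = E[X²] − (E[X])² = 115.675 − 73.1025 = 42.5725.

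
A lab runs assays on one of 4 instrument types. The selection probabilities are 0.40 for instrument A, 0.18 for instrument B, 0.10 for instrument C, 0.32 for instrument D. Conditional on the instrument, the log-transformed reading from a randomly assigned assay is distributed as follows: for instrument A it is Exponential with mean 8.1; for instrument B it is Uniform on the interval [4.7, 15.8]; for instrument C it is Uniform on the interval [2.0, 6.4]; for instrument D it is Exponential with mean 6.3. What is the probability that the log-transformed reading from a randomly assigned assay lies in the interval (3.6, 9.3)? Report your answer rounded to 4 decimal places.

Conditional on each instrument, P(3.6 < X < 9.3): A: 0.323957; B: 0.414414; C: 0.636364; D: 0.336212.
By total probability, P(3.6 < X < 9.3) = 0.4·0.323957 + 0.18·0.414414 + 0.1·0.636364 + 0.32·0.336212 = 0.375401.

0.3754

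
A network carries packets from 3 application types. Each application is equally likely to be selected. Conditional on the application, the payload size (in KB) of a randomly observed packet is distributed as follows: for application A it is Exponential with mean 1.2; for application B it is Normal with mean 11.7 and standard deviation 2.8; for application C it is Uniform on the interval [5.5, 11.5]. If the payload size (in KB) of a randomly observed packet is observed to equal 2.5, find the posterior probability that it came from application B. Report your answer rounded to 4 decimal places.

0.0062

Likelihoods f(2.5 | ·): A: 0.103762; B: 0.000644834; C: 0.
Posterior ∝ prior × likelihood. Numerator for B: 0.333333·0.000644834 = 0.000214945.
Normalizing constant: 0.333333·0.103762 + 0.333333·0.000644834 + 0.333333·0 = 0.0348023.
P(B | observation) = 0.000214945 / 0.0348023 = 0.00617617.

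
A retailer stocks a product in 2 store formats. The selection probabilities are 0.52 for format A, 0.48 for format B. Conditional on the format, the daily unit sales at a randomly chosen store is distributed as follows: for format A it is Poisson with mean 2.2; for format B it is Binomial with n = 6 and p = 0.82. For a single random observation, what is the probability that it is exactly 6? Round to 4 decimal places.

Conditional on each format, P(X = 6): A: 0.0174484; B: 0.304007.
By total probability, P(X = 6) = 0.52·0.0174484 + 0.48·0.304007 = 0.154996.

0.1550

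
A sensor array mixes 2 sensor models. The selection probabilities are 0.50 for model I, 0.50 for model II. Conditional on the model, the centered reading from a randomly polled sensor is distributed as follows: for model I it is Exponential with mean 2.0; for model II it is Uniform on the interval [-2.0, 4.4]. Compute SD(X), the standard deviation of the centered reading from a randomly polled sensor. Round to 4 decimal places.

1.9664

Per component, I: μ=2, E[X²]=8; II: μ=1.2, E[X²]=4.85333.
E[X] = 0.5·2 + 0.5·1.2 = 1.6.
E[X²] = 0.5·8 + 0.5·4.85333 = 6.42667.
Var(X) = E[X²] − (E[X])² = 6.42667 − 2.56 = 3.86667.
SD(X) = √3.86667 = 1.96638.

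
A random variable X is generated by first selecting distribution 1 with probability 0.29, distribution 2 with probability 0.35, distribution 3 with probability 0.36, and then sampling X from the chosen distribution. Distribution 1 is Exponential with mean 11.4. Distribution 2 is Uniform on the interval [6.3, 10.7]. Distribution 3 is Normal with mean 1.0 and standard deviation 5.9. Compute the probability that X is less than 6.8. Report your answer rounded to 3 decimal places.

Conditional on each component, P(X < 6.8): 1: 0.449259; 2: 0.113636; 3: 0.837209.
By total probability, P(X < 6.8) = 0.29·0.449259 + 0.35·0.113636 + 0.36·0.837209 = 0.471453.

0.471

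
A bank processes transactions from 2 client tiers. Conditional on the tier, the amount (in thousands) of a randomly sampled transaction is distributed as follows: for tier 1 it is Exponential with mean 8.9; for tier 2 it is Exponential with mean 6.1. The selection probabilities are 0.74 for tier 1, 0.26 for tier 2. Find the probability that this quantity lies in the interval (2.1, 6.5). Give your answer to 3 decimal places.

Conditional on each tier, P(2.1 < X < 6.5): 1: 0.30807; 2: 0.364213.
By total probability, P(2.1 < X < 6.5) = 0.74·0.30807 + 0.26·0.364213 = 0.322667.

0.323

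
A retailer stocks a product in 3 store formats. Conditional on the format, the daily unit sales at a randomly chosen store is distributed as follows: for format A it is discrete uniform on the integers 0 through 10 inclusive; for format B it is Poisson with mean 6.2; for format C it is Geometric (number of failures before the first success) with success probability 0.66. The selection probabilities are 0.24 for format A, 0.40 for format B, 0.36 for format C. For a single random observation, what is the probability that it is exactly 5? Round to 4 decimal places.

Conditional on each format, P(X = 5): A: 0.0909091; B: 0.154936; C: 0.00299874.
By total probability, P(X = 5) = 0.24·0.0909091 + 0.4·0.154936 + 0.36·0.00299874 = 0.084872.

0.0849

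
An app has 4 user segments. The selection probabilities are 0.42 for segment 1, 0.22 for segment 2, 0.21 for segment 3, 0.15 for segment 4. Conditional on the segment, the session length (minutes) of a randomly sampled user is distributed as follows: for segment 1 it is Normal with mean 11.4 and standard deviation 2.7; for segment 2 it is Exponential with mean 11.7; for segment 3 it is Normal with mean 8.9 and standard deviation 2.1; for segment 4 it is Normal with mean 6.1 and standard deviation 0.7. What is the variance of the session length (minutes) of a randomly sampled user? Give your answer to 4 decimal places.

Per component, 1: μ=11.4, E[X²]=137.25; 2: μ=11.7, E[X²]=273.78; 3: μ=8.9, E[X²]=83.62; 4: μ=6.1, E[X²]=37.7.
E[X] = 0.42·11.4 + 0.22·11.7 + 0.21·8.9 + 0.15·6.1 = 10.146.
E[X²] = 0.42·137.25 + 0.22·273.78 + 0.21·83.62 + 0.15·37.7 = 141.092.
Var(X) = E[X²] − (E[X])² = 141.092 − 102.941 = 38.1505.

38.1505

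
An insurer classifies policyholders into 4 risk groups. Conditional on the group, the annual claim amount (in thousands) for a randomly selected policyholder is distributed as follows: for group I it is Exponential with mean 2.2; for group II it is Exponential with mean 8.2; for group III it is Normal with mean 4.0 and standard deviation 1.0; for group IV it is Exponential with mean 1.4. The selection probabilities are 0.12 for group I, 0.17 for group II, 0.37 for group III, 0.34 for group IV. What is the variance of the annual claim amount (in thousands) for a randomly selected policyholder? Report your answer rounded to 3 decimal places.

Per component, I: μ=2.2, E[X²]=9.68; II: μ=8.2, E[X²]=134.48; III: μ=4, E[X²]=17; IV: μ=1.4, E[X²]=3.92.
E[X] = 0.12·2.2 + 0.17·8.2 + 0.37·4 + 0.34·1.4 = 3.614.
E[X²] = 0.12·9.68 + 0.17·134.48 + 0.37·17 + 0.34·3.92 = 31.646.
Var(X) = E[X²] − (E[X])² = 31.646 − 13.061 = 18.585.

18.585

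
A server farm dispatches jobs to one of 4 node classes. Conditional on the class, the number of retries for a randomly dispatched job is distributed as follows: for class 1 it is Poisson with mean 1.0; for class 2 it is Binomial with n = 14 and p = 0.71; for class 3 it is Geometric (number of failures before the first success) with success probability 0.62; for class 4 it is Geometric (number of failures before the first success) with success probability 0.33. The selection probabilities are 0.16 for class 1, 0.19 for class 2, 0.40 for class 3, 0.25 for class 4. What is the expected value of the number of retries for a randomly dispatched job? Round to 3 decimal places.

Component means — 1: 1; 2: 9.94; 3: 0.612903; 4: 2.0303.
E[X] = 0.16·1 + 0.19·9.94 + 0.4·0.612903 + 0.25·2.0303 = 2.80134.

2.801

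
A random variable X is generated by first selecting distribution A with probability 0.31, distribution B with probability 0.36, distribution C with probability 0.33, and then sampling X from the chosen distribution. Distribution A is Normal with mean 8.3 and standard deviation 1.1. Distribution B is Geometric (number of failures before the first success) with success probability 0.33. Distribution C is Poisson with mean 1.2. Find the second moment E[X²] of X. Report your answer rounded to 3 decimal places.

For each component E[X²] = Var + (mean)², giving A: 70.1; B: 10.2746; C: 2.64.
Overall E[X²] = 0.31·70.1 + 0.36·10.2746 + 0.33·2.64 = 26.301.

26.301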